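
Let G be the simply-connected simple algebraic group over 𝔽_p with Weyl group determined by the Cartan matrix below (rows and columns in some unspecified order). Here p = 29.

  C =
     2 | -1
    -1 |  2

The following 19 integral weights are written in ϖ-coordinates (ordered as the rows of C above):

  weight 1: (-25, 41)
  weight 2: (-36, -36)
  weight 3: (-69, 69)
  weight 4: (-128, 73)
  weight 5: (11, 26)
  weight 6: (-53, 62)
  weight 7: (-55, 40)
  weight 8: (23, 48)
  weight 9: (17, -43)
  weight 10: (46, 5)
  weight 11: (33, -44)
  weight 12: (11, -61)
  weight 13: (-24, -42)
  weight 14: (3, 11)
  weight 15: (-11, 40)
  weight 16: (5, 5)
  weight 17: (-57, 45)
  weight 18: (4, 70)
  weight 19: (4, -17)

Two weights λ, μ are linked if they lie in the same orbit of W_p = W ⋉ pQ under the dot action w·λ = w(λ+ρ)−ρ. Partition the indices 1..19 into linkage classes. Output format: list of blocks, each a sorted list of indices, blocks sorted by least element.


Cartan matrix: type A_2 (|W|=6); un-permuting the 2 rows.

Alcove-folded reps (p=29, 19 weights, presented ϖ-order):

  λ_1+ρ ↦ (11, 5);  λ_2+ρ ↦ (6, 6);  λ_3+ρ ↦ (2, 17);  λ_4+ρ ↦ (11, 5);  λ_5+ρ ↦ (2, 17);  λ_6+ρ ↦ (5, 18);  λ_7+ρ ↦ (4, 12);  λ_8+ρ ↦ (5, 15);  λ_9+ρ ↦ (11, 5);  λ_10+ρ ↦ (5, 18);  λ_11+ρ ↦ (5, 15);  λ_12+ρ ↦ (2, 17);  λ_13+ρ ↦ (6, 6);  λ_14+ρ ↦ (4, 12);  λ_15+ρ ↦ (2, 17);  λ_16+ρ ↦ (6, 6);  λ_17+ρ ↦ (2, 17);  λ_18+ρ ↦ (11, 5);  λ_19+ρ ↦ (11, 5)

6 distinct reps among the 19 weights ⇒ 6 W_29-linkage classes:

[[1, 4, 9, 18, 19], [2, 13, 16], [3, 5, 12, 15, 17], [6, 10], [7, 14], [8, 11]]


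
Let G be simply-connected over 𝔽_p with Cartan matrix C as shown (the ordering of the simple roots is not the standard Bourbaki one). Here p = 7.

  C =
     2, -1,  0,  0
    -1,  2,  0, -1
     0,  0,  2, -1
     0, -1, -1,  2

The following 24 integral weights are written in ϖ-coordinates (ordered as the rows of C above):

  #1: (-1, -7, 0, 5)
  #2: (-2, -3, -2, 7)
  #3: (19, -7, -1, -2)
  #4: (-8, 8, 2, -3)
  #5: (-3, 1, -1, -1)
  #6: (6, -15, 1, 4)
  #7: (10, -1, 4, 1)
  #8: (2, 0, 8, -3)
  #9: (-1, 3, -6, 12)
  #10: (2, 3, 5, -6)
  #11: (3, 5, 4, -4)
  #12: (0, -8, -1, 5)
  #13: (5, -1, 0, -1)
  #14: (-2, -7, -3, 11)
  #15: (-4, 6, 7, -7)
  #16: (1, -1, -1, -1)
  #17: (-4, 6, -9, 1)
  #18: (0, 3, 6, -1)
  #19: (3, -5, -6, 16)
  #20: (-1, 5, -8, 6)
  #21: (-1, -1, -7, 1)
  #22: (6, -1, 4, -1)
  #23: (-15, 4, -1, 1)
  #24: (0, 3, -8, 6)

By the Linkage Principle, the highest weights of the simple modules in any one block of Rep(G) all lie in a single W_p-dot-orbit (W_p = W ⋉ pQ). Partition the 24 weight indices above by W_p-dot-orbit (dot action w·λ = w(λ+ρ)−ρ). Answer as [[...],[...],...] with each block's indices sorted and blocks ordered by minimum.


Cartan matrix: type A_4 (|W|=120); un-permuting the 4 rows.

Folding the 24 weights λ_j+ρ into Ā_7 (reps in the given 4-coord order):

    λ_1 → (6, 0, 1, 0)
    λ_2 → (1, 1, 0, 4)
    λ_3 → (6, 0, 1, 0)
    λ_4 → (4, 0, 2, 0)
    λ_5 → (2, 0, 0, 0)
    λ_6 → (2, 0, 0, 0)
    λ_7 → (4, 0, 2, 0)
    λ_8 → (1, 1, 3, 0)
    λ_9 → (1, 2, 3, 0)
    λ_10 → (1, 1, 0, 4)
    λ_11 → (1, 2, 3, 0)
    λ_12 → (6, 0, 1, 0)
    λ_13 → (6, 0, 1, 0)
    λ_14 → (1, 1, 3, 0)
    λ_15 → (1, 1, 0, 4)
    λ_16 → (2, 0, 0, 0)
    λ_17 → (1, 1, 0, 4)
    λ_18 → (4, 0, 2, 0)
    λ_19 → (1, 2, 3, 0)
    λ_20 → (6, 0, 1, 0)
    λ_21 → (4, 0, 2, 0)
    λ_22 → (2, 0, 0, 0)
    λ_23 → (2, 0, 0, 0)
    λ_24 → (4, 0, 2, 0)

Grouping the 24 weights by Ā_7-representative: 6 linkage classes.

[[1, 3, 12, 13, 20], [2, 10, 15, 17], [4, 7, 18, 21, 24], [5, 6, 16, 22, 23], [8, 14], [9, 11, 19]]


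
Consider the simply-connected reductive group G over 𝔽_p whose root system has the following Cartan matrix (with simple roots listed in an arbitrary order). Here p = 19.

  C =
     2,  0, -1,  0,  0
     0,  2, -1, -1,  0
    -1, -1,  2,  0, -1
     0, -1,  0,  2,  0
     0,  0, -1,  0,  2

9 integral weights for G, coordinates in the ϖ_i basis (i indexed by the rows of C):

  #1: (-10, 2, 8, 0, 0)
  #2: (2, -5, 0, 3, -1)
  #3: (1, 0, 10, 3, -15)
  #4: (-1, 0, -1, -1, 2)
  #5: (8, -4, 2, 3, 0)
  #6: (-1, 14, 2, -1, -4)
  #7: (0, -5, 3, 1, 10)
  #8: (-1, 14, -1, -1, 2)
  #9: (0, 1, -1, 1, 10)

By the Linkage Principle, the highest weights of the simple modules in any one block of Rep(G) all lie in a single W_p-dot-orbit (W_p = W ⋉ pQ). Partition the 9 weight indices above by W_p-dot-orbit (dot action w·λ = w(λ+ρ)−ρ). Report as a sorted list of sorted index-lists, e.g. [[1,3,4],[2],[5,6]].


Dynkin diagram of C (from the 8 off-diagonal −1 entries): D_5.

W_19-reps of the 9 weights in Ā_19 (same 5-coord order as C):

  λ_1 → (9, 3, 0, 1, 1) · λ_2 → (0, 1, 0, 0, 3) · λ_3 → (1, 2, 0, 2, 11) · λ_4 → (0, 1, 0, 0, 3) · λ_5 → (9, 3, 0, 1, 1) · λ_6 → (0, 1, 0, 0, 3) · λ_7 → (1, 2, 0, 2, 11) · λ_8 → (0, 1, 0, 0, 3) · λ_9 → (1, 2, 0, 2, 11)

3 distinct reps among the 9 weights ⇒ 3 W_19-linkage classes:

[[1, 5], [2, 4, 6, 8], [3, 7, 9]]


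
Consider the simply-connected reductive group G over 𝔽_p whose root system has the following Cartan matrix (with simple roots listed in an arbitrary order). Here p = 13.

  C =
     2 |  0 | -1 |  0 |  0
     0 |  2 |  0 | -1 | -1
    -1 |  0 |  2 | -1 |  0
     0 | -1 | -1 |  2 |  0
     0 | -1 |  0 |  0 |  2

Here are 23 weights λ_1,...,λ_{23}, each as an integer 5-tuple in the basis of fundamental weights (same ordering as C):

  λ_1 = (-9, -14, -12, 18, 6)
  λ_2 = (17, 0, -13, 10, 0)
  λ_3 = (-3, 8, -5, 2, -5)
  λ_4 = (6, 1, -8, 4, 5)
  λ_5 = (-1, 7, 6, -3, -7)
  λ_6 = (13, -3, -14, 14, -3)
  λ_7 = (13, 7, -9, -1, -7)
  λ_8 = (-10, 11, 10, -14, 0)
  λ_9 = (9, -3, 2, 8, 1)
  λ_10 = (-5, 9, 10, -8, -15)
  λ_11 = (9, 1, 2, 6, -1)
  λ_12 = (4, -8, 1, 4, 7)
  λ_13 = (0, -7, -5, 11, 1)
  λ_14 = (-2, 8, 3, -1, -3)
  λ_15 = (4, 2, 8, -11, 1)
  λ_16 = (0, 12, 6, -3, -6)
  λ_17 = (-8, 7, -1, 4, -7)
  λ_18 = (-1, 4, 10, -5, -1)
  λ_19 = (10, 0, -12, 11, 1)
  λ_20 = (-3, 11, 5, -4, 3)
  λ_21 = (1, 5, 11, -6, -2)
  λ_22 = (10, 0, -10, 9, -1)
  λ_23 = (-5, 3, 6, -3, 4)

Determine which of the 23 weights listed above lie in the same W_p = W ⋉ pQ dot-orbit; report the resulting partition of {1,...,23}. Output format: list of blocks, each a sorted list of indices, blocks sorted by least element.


C ↔ A_5 under row/col permutation; |W(A_5)| = 720.

Each λ_j+ρ reduced to Ā_13; 5-tuples below use C's row order:

  λ_1 → (0, 0, 5, 2, 6) · λ_2 → (0, 1, 7, 4, 0) · λ_3 → (3, 2, 1, 2, 4) · λ_4 → (0, 0, 5, 2, 6) · λ_5 → (0, 0, 5, 2, 6) · λ_6 → (2, 1, 9, 1, 0) · λ_7 → (5, 5, 0, 2, 1) · λ_8 → (2, 1, 9, 1, 0) · λ_9 → (1, 7, 3, 0, 2) · λ_10 → (1, 7, 3, 0, 2) · λ_11 → (1, 7, 3, 0, 2) · λ_12 → (5, 5, 0, 2, 1) · λ_13 → (3, 2, 1, 2, 4) · λ_14 → (1, 7, 3, 0, 2) · λ_15 → (3, 2, 1, 2, 4) · λ_16 → (5, 5, 0, 2, 1) · λ_17 → (0, 0, 5, 2, 6) · λ_18 → (0, 1, 7, 4, 0) · λ_19 → (2, 1, 9, 1, 0) · λ_20 → (1, 7, 3, 0, 2) · λ_21 → (0, 1, 7, 4, 0) · λ_22 → (2, 1, 9, 1, 0) · λ_23 → (3, 2, 1, 2, 4)

6 distinct reps among the 23 weights ⇒ 6 W_13-linkage classes:

[[1, 4, 5, 17], [2, 18, 21], [3, 13, 15, 23], [6, 8, 19, 22], [7, 12, 16], [9, 10, 11, 14, 20]]


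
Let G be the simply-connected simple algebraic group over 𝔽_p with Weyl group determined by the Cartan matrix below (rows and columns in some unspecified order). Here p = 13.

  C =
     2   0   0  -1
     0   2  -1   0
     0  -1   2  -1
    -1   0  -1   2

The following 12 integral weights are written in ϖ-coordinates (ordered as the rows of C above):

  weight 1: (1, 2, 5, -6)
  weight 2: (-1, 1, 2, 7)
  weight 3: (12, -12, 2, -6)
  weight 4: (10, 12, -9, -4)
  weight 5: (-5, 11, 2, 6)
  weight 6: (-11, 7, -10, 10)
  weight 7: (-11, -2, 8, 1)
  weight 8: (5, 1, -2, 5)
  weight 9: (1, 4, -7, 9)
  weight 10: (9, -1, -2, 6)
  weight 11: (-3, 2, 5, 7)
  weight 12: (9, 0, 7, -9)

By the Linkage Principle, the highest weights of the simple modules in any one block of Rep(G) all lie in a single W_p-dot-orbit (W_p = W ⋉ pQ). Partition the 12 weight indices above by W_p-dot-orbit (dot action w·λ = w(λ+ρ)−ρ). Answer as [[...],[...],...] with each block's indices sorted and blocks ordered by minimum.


Dynkin diagram of C (from the 6 off-diagonal −1 entries): A_4.

Each λ_j+ρ reduced to Ā_13; 4-tuples below use C's row order:

  λ_1 → (3, 3, 1, 2)
  λ_2 → (0, 2, 3, 8)
  λ_3 → (0, 2, 3, 8)
  λ_4 → (0, 2, 3, 8)
  λ_5 → (3, 3, 1, 2)
  λ_6 → (2, 1, 0, 8)
  λ_7 → (2, 1, 0, 8)
  λ_8 → (6, 1, 1, 5)
  λ_9 → (2, 1, 5, 4)
  λ_10 → (6, 0, 3, 3)
  λ_11 → (2, 1, 5, 4)
  λ_12 → (2, 1, 0, 8)

These 12 weights hit 6 W_13-dot-orbits; sizes (2, 3, 3, 1, 2, 1):

[[1, 5], [2, 3, 4], [6, 7, 12], [8], [9, 11], [10]]


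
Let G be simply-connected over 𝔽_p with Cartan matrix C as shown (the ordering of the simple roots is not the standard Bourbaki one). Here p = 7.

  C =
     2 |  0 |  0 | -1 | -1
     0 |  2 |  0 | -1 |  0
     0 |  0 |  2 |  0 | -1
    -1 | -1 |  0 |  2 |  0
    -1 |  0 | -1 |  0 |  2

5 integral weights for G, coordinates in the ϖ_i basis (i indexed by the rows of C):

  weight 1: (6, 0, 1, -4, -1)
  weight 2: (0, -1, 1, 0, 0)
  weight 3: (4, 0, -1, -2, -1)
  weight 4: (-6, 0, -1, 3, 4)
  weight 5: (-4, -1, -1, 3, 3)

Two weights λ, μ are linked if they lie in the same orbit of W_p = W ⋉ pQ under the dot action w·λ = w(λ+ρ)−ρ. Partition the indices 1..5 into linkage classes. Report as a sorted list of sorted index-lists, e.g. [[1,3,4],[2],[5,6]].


A_5 Cartan matrix, 5 simple roots permuted; ρ=(1,1,1,1,1).

Ā_7 reps of the 5 weights (A_5, coords as presented):

  [1] (4, 0, 0, 1, 0);  [2] (1, 0, 2, 1, 1);  [3] (4, 0, 0, 1, 0);  [4] (4, 0, 0, 1, 0);  [5] (3, 0, 0, 1, 1)

The 5 indices split into 3 linkage classes (same alcove rep ⇔ same W_7-dot-orbit):

[[1, 3, 4], [2], [5]]


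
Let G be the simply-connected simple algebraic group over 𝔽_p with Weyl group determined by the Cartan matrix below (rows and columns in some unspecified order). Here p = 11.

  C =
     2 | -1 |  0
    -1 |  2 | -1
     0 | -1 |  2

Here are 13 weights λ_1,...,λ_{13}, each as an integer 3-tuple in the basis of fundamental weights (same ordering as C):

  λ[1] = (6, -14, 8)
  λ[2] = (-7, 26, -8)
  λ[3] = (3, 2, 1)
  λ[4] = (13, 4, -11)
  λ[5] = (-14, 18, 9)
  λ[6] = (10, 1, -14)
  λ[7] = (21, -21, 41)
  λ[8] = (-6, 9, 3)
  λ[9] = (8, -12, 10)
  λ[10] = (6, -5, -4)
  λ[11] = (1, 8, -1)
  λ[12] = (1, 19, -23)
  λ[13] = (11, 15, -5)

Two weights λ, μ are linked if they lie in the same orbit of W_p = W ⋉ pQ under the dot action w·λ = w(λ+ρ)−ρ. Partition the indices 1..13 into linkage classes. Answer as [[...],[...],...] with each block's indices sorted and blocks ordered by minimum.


C ↔ A_3 under row/col permutation; |W(A_3)| = 24.

Folding the 13 weights λ_j+ρ into Ā_11 (reps in the given 3-coord order):

  1: (4, 3, 2);  2: (2, 5, 1);  3: (4, 3, 2);  4: (1, 2, 3);  5: (2, 5, 1);  6: (2, 9, 0);  7: (2, 9, 0);  8: (2, 5, 1);  9: (2, 9, 0);  10: (0, 3, 4);  11: (2, 9, 0);  12: (2, 9, 0);  13: (1, 4, 5)

Grouping the 13 weights by Ā_11-representative: 6 linkage classes.

[[1, 3], [2, 5, 8], [4], [6, 7, 9, 11, 12], [10], [13]]


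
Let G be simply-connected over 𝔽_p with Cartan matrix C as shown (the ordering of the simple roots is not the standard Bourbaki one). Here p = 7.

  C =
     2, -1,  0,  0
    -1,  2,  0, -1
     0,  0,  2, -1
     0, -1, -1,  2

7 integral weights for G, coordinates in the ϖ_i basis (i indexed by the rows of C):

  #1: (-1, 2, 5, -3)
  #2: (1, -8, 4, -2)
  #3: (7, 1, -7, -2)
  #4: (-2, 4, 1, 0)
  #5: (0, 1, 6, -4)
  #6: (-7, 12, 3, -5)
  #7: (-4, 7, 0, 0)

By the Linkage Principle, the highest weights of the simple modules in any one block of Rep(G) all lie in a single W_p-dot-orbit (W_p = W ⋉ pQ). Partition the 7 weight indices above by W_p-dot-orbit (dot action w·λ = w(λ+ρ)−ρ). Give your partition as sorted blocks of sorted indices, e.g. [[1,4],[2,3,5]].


Dynkin diagram of C (from the 6 off-diagonal −1 entries): A_4.

Ā_7 reps of the 7 weights (A_4, coords as presented):

  [1] (0, 1, 4, 2) · [2] (0, 4, 1, 1) · [3] (0, 4, 1, 1) · [4] (0, 4, 1, 1) · [5] (0, 1, 4, 2) · [6] (0, 1, 4, 2) · [7] (0, 4, 1, 1)

The 7 indices split into 2 linkage classes (same alcove rep ⇔ same W_7-dot-orbit):

[[1, 5, 6], [2, 3, 4, 7]]


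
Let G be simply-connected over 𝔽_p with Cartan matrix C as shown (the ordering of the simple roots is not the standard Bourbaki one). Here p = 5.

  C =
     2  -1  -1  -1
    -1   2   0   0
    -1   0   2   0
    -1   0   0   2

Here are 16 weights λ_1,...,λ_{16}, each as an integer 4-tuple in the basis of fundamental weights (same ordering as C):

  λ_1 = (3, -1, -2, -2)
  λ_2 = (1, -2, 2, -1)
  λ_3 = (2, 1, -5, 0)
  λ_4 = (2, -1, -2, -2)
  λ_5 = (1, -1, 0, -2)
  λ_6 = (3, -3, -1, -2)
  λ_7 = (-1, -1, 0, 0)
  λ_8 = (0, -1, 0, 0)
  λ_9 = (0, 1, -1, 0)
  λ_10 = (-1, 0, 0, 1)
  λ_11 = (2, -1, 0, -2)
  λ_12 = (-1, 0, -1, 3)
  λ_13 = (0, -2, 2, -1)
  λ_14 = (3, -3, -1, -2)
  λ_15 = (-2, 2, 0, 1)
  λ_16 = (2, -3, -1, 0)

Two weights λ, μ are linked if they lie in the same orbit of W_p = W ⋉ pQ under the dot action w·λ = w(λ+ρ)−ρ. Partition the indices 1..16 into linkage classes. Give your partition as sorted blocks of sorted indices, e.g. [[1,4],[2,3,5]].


Root system D_4: the 4×4 matrix C matches after relabeling.

λ_j+ρ reflected into Ā_5 (⟨·,θ^∨⟩≤5); 4-tuples as given:

  λ_1 → (1, 0, 1, 1);  λ_2 → (0, 1, 3, 0);  λ_3 → (0, 1, 3, 0);  λ_4 → (1, 0, 1, 1);  λ_5 → (1, 0, 1, 1);  λ_6 → (1, 2, 0, 1);  λ_7 → (0, 0, 1, 1);  λ_8 → (1, 0, 1, 1);  λ_9 → (1, 2, 0, 1);  λ_10 → (0, 1, 1, 2);  λ_11 → (1, 0, 1, 1);  λ_12 → (0, 1, 0, 4);  λ_13 → (0, 1, 3, 0);  λ_14 → (1, 2, 0, 1);  λ_15 → (1, 2, 0, 1);  λ_16 → (1, 2, 0, 1)

Partition of {1..16} into 6 W_5-dot-orbits:

[[1, 4, 5, 8, 11], [2, 3, 13], [6, 9, 14, 15, 16], [7], [10], [12]]


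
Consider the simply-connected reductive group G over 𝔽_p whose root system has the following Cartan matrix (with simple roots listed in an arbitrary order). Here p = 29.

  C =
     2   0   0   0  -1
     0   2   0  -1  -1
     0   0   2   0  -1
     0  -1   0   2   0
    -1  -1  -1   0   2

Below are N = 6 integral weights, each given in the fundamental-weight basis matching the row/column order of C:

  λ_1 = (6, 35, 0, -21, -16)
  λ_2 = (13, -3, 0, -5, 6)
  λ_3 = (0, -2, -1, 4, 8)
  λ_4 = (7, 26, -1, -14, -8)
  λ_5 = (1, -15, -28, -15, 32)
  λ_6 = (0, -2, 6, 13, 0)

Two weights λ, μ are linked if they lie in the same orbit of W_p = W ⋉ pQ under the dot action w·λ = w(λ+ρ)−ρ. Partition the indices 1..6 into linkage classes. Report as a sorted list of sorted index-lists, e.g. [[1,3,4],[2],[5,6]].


C ↔ D_5 under row/col permutation; |W(D_5)| = 1920.

W_29-reps of the 6 weights in Ā_29 (same 5-coord order as C):

  λ_1 → (1, 1, 7, 13, 0)
  λ_2 → (14, 4, 1, 2, 1)
  λ_3 → (1, 1, 0, 4, 8)
  λ_4 → (1, 1, 7, 13, 0)
  λ_5 → (14, 4, 1, 2, 1)
  λ_6 → (1, 1, 7, 13, 0)

Grouping the 6 weights by Ā_29-representative: 3 linkage classes.

[[1, 4, 6], [2, 5], [3]]


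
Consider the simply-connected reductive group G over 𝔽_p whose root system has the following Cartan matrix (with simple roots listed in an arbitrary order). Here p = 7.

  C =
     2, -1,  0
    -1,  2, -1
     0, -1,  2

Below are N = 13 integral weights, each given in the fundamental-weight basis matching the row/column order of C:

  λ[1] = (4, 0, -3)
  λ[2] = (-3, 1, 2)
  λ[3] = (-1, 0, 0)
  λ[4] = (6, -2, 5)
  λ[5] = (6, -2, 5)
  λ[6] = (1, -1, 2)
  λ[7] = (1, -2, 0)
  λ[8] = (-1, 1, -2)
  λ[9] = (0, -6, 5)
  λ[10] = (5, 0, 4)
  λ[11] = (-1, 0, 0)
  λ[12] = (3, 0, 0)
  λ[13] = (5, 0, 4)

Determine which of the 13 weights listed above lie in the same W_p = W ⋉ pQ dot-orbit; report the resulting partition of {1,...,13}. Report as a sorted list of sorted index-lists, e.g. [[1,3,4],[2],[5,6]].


Type A_3, rank 3, |W|=24; reorder rows/cols to standard.

Alcove-folded reps (p=7, 13 weights, presented ϖ-order):

  1: (4, 1, 1);  2: (2, 0, 3);  3: (0, 1, 1);  4: (1, 1, 0);  5: (1, 1, 0);  6: (2, 0, 3);  7: (1, 1, 0);  8: (0, 1, 1);  9: (4, 1, 1);  10: (1, 1, 0);  11: (0, 1, 1);  12: (4, 1, 1);  13: (1, 1, 0)

4 distinct reps among the 13 weights ⇒ 4 W_7-linkage classes:

[[1, 9, 12], [2, 6], [3, 8, 11], [4, 5, 7, 10, 13]]


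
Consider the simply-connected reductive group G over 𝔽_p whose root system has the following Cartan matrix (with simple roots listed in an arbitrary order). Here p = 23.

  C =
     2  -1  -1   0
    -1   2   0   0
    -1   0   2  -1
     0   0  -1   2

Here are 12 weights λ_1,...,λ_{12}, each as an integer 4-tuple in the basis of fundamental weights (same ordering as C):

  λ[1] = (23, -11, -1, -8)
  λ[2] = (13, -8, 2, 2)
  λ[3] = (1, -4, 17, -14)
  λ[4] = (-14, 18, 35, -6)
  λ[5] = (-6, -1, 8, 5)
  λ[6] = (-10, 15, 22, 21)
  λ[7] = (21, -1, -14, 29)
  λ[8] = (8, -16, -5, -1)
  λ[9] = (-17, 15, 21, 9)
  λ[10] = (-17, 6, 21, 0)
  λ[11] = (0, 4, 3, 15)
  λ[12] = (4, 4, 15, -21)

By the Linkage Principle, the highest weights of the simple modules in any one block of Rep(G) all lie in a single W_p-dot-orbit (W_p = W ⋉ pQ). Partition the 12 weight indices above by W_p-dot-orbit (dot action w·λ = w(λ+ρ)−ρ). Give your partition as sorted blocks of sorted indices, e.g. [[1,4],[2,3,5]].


A_4 Cartan matrix, 4 simple roots permuted; ρ=(1,1,1,1).

Each λ_j+ρ reduced to Ā_23; 4-tuples below use C's row order:

  1: (7, 9, 6, 1)
  2: (7, 7, 3, 3)
  3: (1, 2, 4, 13)
  4: (0, 5, 4, 6)
  5: (0, 5, 4, 6)
  6: (7, 9, 6, 1)
  7: (7, 9, 6, 1)
  8: (0, 5, 4, 6)
  9: (7, 9, 6, 1)
  10: (7, 9, 6, 1)
  11: (1, 2, 4, 13)
  12: (1, 2, 4, 13)

The 12 indices split into 4 linkage classes (same alcove rep ⇔ same W_23-dot-orbit):

[[1, 6, 7, 9, 10], [2], [3, 11, 12], [4, 5, 8]]


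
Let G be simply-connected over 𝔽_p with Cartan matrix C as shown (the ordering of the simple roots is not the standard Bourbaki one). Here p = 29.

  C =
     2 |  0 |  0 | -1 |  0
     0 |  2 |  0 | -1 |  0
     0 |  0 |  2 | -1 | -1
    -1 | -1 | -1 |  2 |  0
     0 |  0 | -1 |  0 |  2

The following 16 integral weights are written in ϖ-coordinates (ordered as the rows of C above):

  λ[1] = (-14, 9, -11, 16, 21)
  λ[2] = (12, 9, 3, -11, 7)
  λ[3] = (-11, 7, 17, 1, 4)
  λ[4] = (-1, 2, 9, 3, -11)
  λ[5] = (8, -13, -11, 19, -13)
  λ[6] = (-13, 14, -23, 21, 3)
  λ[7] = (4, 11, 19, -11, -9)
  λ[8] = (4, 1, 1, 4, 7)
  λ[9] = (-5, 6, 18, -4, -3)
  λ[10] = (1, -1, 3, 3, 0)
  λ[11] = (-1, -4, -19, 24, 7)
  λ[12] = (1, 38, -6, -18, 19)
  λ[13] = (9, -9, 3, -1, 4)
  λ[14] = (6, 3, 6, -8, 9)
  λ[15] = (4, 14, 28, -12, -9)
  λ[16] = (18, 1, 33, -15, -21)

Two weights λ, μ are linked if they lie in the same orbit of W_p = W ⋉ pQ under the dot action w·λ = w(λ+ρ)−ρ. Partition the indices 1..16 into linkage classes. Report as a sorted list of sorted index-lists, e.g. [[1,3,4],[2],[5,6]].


Root system D_5: the 5×5 matrix C matches after relabeling.

Alcove-folded reps (p=29, 16 weights, presented ϖ-order):

    1: (3, 0, 6, 4, 2)
    2: (3, 0, 6, 4, 2)
    3: (2, 0, 4, 4, 1)
    4: (0, 3, 0, 4, 10)
    5: (5, 2, 2, 5, 8)
    6: (0, 3, 0, 4, 10)
    7: (5, 2, 2, 5, 8)
    8: (5, 2, 2, 5, 8)
    9: (3, 0, 6, 4, 2)
    10: (2, 0, 4, 4, 1)
    11: (0, 3, 0, 4, 10)
    12: (5, 2, 2, 5, 8)
    13: (2, 0, 4, 4, 1)
    14: (0, 3, 0, 4, 10)
    15: (2, 0, 4, 4, 1)
    16: (5, 2, 2, 5, 8)

Grouping the 16 weights by Ā_29-representative: 4 linkage classes.

[[1, 2, 9], [3, 10, 13, 15], [4, 6, 11, 14], [5, 7, 8, 12, 16]]


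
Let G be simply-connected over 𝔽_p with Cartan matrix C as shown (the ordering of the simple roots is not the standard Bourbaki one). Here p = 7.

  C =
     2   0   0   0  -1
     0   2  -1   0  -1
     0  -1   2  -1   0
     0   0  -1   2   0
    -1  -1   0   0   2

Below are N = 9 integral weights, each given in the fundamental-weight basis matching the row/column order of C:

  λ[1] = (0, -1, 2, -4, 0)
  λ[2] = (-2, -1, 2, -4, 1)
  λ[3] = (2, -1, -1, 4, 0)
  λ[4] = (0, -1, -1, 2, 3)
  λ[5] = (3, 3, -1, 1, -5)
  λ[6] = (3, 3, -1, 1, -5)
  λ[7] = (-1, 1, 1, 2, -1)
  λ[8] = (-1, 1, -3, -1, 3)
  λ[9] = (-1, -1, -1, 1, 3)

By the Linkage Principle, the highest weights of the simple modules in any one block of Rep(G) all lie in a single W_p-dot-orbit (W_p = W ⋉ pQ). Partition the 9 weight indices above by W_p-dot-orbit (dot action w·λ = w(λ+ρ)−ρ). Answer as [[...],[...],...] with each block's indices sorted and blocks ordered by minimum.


Dynkin diagram of C (from the 8 off-diagonal −1 entries): A_5.

Folding the 9 weights λ_j+ρ into Ā_7 (reps in the given 5-coord order):

    λ_1+ρ ↦ (1, 0, 0, 3, 1)
    λ_2+ρ ↦ (1, 0, 0, 3, 1)
    λ_3+ρ ↦ (1, 0, 0, 3, 1)
    λ_4+ρ ↦ (0, 0, 0, 2, 4)
    λ_5+ρ ↦ (0, 0, 0, 2, 4)
    λ_6+ρ ↦ (0, 0, 0, 2, 4)
    λ_7+ρ ↦ (0, 2, 2, 3, 0)
    λ_8+ρ ↦ (0, 0, 0, 2, 4)
    λ_9+ρ ↦ (0, 0, 0, 2, 4)

These 9 weights hit 3 W_7-dot-orbits; sizes (3, 5, 1):

[[1, 2, 3], [4, 5, 6, 8, 9], [7]]


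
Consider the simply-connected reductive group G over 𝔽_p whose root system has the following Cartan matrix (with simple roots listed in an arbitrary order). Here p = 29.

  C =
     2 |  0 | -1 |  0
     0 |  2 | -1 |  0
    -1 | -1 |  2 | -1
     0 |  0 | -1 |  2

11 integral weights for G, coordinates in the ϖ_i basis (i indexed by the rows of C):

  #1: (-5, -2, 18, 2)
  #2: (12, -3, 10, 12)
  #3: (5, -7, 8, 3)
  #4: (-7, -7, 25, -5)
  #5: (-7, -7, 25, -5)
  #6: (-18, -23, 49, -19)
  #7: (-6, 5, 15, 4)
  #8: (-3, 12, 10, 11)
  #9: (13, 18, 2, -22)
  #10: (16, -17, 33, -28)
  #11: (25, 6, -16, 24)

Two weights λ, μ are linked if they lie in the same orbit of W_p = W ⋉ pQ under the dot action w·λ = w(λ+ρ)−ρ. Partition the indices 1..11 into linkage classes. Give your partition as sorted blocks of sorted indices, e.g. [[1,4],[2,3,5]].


D_4 Cartan matrix, 4 simple roots permuted; ρ=(1,1,1,1).

λ_j+ρ reflected into Ā_29 (⟨·,θ^∨⟩≤29); 4-tuples as given:

  1: (4, 1, 7, 3) · 2: (5, 6, 2, 5) · 3: (6, 6, 3, 4) · 4: (6, 6, 3, 4) · 5: (6, 6, 3, 4) · 6: (4, 1, 7, 3) · 7: (5, 6, 2, 5) · 8: (5, 6, 2, 5) · 9: (4, 1, 7, 3) · 10: (5, 6, 2, 5) · 11: (4, 1, 7, 3)

Partition of {1..11} into 3 W_29-dot-orbits:

[[1, 6, 9, 11], [2, 7, 8, 10], [3, 4, 5]]


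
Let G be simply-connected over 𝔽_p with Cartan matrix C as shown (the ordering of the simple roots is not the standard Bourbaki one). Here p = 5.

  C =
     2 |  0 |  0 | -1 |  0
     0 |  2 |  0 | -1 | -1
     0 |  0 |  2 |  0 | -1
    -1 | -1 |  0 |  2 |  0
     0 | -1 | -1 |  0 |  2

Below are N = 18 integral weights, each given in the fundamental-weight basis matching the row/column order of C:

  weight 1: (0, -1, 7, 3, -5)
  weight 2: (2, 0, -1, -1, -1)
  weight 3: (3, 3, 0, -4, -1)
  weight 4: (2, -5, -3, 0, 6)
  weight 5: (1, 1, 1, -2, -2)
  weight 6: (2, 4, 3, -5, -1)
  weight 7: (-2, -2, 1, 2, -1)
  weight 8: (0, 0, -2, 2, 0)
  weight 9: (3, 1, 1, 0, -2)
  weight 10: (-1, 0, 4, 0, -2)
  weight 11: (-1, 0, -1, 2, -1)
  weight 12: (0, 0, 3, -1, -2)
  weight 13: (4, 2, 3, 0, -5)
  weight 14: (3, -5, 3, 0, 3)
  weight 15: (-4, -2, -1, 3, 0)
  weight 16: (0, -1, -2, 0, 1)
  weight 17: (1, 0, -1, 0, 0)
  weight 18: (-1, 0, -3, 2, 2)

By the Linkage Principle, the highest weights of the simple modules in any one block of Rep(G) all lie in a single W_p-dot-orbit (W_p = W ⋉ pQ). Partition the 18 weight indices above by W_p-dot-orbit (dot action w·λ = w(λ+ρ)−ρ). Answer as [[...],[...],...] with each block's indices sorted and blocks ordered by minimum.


A_5 Cartan matrix, 5 simple roots permuted; ρ=(1,1,1,1,1).

W_5-reps of the 18 weights in Ā_5 (same 5-coord order as C):

    1: (0, 1, 0, 3, 0)
    2: (3, 1, 0, 0, 0)
    3: (0, 1, 0, 3, 0)
    4: (2, 1, 0, 1, 1)
    5: (1, 0, 1, 1, 1)
    6: (3, 1, 0, 0, 0)
    7: (1, 0, 1, 1, 1)
    8: (0, 1, 0, 3, 0)
    9: (1, 0, 1, 1, 1)
    10: (1, 0, 3, 0, 1)
    11: (0, 1, 0, 3, 0)
    12: (1, 0, 3, 0, 1)
    13: (1, 0, 3, 0, 1)
    14: (3, 1, 0, 0, 0)
    15: (3, 1, 0, 0, 0)
    16: (1, 0, 1, 1, 1)
    17: (2, 1, 0, 1, 1)
    18: (2, 1, 0, 1, 1)

Grouping the 18 weights by Ā_5-representative: 5 linkage classes.

[[1, 3, 8, 11], [2, 6, 14, 15], [4, 17, 18], [5, 7, 9, 16], [10, 12, 13]]


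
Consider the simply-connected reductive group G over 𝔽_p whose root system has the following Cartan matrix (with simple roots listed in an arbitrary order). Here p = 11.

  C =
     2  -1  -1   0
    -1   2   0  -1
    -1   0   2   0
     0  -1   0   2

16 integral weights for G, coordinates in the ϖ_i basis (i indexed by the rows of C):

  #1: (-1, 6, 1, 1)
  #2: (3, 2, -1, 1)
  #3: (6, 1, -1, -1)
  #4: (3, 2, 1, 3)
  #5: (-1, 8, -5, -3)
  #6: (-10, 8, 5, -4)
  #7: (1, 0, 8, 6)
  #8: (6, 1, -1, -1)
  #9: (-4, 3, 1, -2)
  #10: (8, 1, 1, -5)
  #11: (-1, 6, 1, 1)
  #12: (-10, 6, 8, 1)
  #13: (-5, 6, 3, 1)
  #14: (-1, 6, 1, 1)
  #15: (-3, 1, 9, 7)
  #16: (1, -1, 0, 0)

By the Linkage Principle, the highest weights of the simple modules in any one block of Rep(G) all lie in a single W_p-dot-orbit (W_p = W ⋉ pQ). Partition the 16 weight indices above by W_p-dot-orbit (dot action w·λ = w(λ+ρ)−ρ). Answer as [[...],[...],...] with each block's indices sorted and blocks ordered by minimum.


Dynkin diagram of C (from the 6 off-diagonal −1 entries): A_4.

W_11-reps of the 16 weights in Ā_11 (same 4-coord order as C):

  [1] (0, 7, 2, 2) · [2] (4, 3, 0, 2) · [3] (7, 2, 0, 0) · [4] (4, 3, 0, 2) · [5] (4, 3, 0, 2) · [6] (3, 3, 3, 0) · [7] (2, 0, 1, 1) · [8] (7, 2, 0, 0) · [9] (2, 0, 1, 1) · [10] (7, 2, 0, 0) · [11] (0, 7, 2, 2) · [12] (7, 2, 0, 0) · [13] (4, 3, 0, 2) · [14] (0, 7, 2, 2) · [15] (2, 0, 1, 1) · [16] (2, 0, 1, 1)

The 16 indices split into 5 linkage classes (same alcove rep ⇔ same W_11-dot-orbit):

[[1, 11, 14], [2, 4, 5, 13], [3, 8, 10, 12], [6], [7, 9, 15, 16]]


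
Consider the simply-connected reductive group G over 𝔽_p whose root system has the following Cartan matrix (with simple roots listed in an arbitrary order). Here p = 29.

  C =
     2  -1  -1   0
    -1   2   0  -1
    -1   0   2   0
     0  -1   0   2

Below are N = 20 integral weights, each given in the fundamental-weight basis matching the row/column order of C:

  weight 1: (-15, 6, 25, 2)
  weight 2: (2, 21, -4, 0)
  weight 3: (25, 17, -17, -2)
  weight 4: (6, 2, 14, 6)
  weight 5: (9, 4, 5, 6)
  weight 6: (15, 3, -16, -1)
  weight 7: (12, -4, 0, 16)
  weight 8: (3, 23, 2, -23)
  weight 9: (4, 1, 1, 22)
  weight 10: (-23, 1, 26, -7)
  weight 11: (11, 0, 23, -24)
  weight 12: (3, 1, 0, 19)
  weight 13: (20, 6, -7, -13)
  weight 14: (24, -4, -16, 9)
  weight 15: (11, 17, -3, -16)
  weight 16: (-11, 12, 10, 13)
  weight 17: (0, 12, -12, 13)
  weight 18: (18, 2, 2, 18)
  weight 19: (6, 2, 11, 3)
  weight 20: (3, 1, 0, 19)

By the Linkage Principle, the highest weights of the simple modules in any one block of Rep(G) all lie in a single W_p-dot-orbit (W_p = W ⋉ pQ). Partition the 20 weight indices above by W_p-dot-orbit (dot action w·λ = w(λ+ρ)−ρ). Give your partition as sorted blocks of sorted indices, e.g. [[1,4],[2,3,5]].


Dynkin diagram of C (from the 6 off-diagonal −1 entries): A_4.

W_29-reps of the 20 weights in Ā_29 (same 4-coord order as C):

  [1] (7, 3, 12, 4)
  [2] (0, 22, 3, 1)
  [3] (10, 3, 1, 14)
  [4] (7, 3, 12, 4)
  [5] (10, 5, 6, 7)
  [6] (1, 4, 15, 0)
  [7] (10, 3, 1, 14)
  [8] (4, 2, 1, 20)
  [9] (4, 2, 1, 20)
  [10] (4, 2, 1, 20)
  [11] (10, 5, 6, 7)
  [12] (4, 2, 1, 20)
  [13] (10, 5, 6, 7)
  [14] (7, 3, 12, 4)
  [15] (10, 3, 1, 14)
  [16] (10, 3, 1, 14)
  [17] (10, 3, 1, 14)
  [18] (7, 3, 12, 4)
  [19] (7, 3, 12, 4)
  [20] (4, 2, 1, 20)

Linkage partition of the 20 weights (6 classes, p=29):

[[1, 4, 14, 18, 19], [2], [3, 7, 15, 16, 17], [5, 11, 13], [6], [8, 9, 10, 12, 20]]


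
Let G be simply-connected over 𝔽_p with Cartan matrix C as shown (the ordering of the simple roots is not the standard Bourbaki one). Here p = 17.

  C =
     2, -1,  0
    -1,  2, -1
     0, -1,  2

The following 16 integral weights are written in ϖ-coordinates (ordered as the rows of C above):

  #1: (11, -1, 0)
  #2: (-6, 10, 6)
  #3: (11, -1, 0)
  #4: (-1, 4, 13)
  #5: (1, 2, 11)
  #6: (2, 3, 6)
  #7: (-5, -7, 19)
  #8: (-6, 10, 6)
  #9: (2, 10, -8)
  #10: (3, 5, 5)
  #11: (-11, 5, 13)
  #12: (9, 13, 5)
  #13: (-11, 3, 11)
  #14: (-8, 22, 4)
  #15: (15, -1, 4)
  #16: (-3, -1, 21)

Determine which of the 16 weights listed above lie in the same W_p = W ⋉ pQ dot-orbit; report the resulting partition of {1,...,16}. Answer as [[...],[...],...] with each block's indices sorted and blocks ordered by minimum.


Root system A_3: the 3×3 matrix C matches after relabeling.

λ_j+ρ reflected into Ā_17 (⟨·,θ^∨⟩≤17); 3-tuples as given:

    1: (12, 0, 1)
    2: (4, 6, 6)
    3: (12, 0, 1)
    4: (2, 3, 12)
    5: (2, 3, 12)
    6: (3, 4, 7)
    7: (3, 4, 7)
    8: (4, 6, 6)
    9: (3, 4, 7)
    10: (4, 6, 6)
    11: (3, 4, 7)
    12: (3, 4, 7)
    13: (4, 6, 6)
    14: (4, 6, 6)
    15: (12, 0, 1)
    16: (2, 3, 12)

4 distinct reps among the 16 weights ⇒ 4 W_17-linkage classes:

[[1, 3, 15], [2, 8, 10, 13, 14], [4, 5, 16], [6, 7, 9, 11, 12]]


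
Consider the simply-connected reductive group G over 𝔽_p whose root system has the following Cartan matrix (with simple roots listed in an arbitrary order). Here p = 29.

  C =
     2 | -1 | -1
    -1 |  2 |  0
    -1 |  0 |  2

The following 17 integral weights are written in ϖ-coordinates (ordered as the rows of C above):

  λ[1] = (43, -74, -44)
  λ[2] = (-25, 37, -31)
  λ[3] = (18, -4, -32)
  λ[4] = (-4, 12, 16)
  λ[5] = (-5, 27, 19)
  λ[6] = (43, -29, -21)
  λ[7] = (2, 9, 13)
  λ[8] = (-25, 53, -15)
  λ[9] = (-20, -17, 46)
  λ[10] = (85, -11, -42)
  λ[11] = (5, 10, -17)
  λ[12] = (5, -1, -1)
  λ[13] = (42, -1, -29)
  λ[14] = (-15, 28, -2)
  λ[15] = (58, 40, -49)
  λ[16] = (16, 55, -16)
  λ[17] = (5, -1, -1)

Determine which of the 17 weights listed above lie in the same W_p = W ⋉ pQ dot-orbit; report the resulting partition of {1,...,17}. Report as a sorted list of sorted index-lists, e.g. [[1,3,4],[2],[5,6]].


Root system A_3: the 3×3 matrix C matches after relabeling.

λ_j+ρ reflected into Ā_29 (⟨·,θ^∨⟩≤29); 3-tuples as given:

  λ_1+ρ ↦ (1, 14, 14)
  λ_2+ρ ↦ (4, 9, 1)
  λ_3+ρ ↦ (3, 10, 14)
  λ_4+ρ ↦ (3, 10, 14)
  λ_5+ρ ↦ (4, 9, 1)
  λ_6+ρ ↦ (4, 9, 1)
  λ_7+ρ ↦ (3, 10, 14)
  λ_8+ρ ↦ (4, 9, 1)
  λ_9+ρ ↦ (10, 1, 6)
  λ_10+ρ ↦ (10, 1, 6)
  λ_11+ρ ↦ (10, 1, 6)
  λ_12+ρ ↦ (6, 0, 0)
  λ_13+ρ ↦ (1, 14, 14)
  λ_14+ρ ↦ (1, 14, 14)
  λ_15+ρ ↦ (10, 1, 6)
  λ_16+ρ ↦ (12, 15, 2)
  λ_17+ρ ↦ (6, 0, 0)

Linkage partition of the 17 weights (6 classes, p=29):

[[1, 13, 14], [2, 5, 6, 8], [3, 4, 7], [9, 10, 11, 15], [12, 17], [16]]


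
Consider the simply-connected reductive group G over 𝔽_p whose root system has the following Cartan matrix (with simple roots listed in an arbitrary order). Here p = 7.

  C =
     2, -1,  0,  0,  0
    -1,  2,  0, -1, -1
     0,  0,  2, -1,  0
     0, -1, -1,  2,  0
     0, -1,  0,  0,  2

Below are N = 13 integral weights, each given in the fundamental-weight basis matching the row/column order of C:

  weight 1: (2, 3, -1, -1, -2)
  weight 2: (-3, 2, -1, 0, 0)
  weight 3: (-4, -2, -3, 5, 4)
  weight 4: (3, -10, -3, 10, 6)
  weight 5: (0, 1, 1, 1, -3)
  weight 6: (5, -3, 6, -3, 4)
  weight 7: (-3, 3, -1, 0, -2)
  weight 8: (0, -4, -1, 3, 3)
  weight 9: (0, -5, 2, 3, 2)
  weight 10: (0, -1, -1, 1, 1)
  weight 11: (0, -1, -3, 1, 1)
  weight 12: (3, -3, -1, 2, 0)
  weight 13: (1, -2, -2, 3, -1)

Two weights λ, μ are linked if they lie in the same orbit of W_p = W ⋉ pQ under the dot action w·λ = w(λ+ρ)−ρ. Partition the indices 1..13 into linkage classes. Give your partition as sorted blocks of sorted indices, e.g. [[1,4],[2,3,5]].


Root system D_5: the 5×5 matrix C matches after relabeling.

Each λ_j+ρ reduced to Ā_7; 5-tuples below use C's row order:

  1: (3, 0, 3, 0, 1) · 2: (2, 1, 0, 1, 1) · 3: (1, 0, 1, 2, 1) · 4: (1, 0, 2, 0, 2) · 5: (1, 0, 2, 0, 2) · 6: (1, 0, 2, 0, 2) · 7: (2, 1, 0, 1, 1) · 8: (2, 1, 0, 1, 1) · 9: (3, 0, 3, 0, 1) · 10: (1, 0, 0, 2, 2) · 11: (1, 0, 2, 0, 2) · 12: (2, 1, 0, 1, 1) · 13: (1, 0, 1, 2, 1)

The 13 indices split into 5 linkage classes (same alcove rep ⇔ same W_7-dot-orbit):

[[1, 9], [2, 7, 8, 12], [3, 13], [4, 5, 6, 11], [10]]


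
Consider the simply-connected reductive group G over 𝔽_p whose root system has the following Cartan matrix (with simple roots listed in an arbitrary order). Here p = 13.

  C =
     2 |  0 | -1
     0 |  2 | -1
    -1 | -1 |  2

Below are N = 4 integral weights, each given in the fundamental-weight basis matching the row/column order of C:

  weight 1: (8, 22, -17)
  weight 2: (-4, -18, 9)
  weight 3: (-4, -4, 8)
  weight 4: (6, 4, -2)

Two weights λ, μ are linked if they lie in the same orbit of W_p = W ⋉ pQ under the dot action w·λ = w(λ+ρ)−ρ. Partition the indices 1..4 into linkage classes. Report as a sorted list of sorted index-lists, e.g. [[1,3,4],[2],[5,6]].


Root system A_3: the 3×3 matrix C matches after relabeling.

λ_j+ρ reflected into Ā_13 (⟨·,θ^∨⟩≤13); 3-tuples as given:

  [1] (3, 3, 3);  [2] (3, 3, 3);  [3] (3, 3, 3);  [4] (6, 4, 1)

Partition of {1..4} into 2 W_13-dot-orbits:

[[1, 2, 3], [4]]


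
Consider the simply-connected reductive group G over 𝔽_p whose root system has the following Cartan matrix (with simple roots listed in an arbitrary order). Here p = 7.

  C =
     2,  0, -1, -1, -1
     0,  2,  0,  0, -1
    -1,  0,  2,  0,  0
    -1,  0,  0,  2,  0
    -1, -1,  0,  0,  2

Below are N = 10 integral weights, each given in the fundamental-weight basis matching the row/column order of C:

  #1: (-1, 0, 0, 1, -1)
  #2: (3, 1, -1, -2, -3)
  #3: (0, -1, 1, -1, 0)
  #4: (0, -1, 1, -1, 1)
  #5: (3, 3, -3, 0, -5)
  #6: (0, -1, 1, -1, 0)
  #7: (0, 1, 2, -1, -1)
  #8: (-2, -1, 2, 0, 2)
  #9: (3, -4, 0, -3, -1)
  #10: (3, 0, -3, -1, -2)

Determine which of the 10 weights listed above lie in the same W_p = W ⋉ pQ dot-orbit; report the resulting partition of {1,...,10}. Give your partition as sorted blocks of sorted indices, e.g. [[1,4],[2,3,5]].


C ↔ D_5 under row/col permutation; |W(D_5)| = 1920.

Alcove-folded reps (p=7, 10 weights, presented ϖ-order):

    1: (0, 1, 1, 2, 0)
    2: (1, 0, 0, 1, 2)
    3: (1, 0, 2, 0, 1)
    4: (1, 0, 2, 0, 1)
    5: (1, 0, 0, 1, 2)
    6: (1, 0, 2, 0, 1)
    7: (1, 2, 3, 0, 0)
    8: (1, 0, 2, 0, 1)
    9: (1, 0, 0, 1, 2)
    10: (1, 0, 2, 0, 1)

4 distinct reps among the 10 weights ⇒ 4 W_7-linkage classes:

[[1], [2, 5, 9], [3, 4, 6, 8, 10], [7]]


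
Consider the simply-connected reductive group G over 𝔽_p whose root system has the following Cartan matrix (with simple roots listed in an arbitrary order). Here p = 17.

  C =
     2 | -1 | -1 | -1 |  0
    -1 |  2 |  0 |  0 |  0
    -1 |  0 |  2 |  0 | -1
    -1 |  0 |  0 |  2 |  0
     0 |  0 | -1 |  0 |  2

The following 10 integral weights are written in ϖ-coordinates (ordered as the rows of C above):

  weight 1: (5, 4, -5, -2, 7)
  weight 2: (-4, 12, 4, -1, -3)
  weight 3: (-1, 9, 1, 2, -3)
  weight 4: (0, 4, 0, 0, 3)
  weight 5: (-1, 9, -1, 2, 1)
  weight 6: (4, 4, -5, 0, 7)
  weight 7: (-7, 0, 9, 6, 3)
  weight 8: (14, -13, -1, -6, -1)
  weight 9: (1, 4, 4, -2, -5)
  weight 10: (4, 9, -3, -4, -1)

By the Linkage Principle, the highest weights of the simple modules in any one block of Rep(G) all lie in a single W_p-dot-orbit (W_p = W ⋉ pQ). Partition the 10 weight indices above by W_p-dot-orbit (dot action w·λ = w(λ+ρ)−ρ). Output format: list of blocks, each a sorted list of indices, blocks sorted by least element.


D_5 Cartan matrix, 5 simple roots permuted; ρ=(1,1,1,1,1).

Alcove-folded reps (p=17, 10 weights, presented ϖ-order):

    1: (1, 5, 1, 1, 4)
    2: (0, 10, 0, 3, 2)
    3: (0, 10, 0, 3, 2)
    4: (1, 5, 1, 1, 4)
    5: (0, 10, 0, 3, 2)
    6: (1, 5, 1, 1, 4)
    7: (1, 5, 1, 1, 4)
    8: (0, 10, 0, 3, 2)
    9: (1, 5, 1, 1, 4)
    10: (0, 10, 0, 3, 2)

Linkage partition of the 10 weights (2 classes, p=17):

[[1, 4, 6, 7, 9], [2, 3, 5, 8, 10]]


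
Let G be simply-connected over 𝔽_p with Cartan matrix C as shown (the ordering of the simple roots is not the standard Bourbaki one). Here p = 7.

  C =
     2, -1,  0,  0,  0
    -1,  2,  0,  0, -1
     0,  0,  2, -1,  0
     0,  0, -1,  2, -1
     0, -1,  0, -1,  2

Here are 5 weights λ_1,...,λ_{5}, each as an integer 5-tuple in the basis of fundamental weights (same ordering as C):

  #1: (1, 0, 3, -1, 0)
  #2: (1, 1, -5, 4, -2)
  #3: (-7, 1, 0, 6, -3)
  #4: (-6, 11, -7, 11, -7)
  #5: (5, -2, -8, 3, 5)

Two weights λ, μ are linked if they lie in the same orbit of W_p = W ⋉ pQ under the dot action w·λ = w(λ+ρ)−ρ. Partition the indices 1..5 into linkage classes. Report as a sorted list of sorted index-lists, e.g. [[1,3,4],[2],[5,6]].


Cartan matrix: type A_5 (|W|=720); un-permuting the 5 rows.

Folding the 5 weights λ_j+ρ into Ā_7 (reps in the given 5-coord order):

    [1] (1, 1, 3, 0, 1)
    [2] (1, 1, 3, 0, 1)
    [3] (1, 1, 0, 1, 4)
    [4] (1, 1, 0, 1, 4)
    [5] (1, 1, 3, 0, 1)

The 5 indices split into 2 linkage classes (same alcove rep ⇔ same W_7-dot-orbit):

[[1, 2, 5], [3, 4]]


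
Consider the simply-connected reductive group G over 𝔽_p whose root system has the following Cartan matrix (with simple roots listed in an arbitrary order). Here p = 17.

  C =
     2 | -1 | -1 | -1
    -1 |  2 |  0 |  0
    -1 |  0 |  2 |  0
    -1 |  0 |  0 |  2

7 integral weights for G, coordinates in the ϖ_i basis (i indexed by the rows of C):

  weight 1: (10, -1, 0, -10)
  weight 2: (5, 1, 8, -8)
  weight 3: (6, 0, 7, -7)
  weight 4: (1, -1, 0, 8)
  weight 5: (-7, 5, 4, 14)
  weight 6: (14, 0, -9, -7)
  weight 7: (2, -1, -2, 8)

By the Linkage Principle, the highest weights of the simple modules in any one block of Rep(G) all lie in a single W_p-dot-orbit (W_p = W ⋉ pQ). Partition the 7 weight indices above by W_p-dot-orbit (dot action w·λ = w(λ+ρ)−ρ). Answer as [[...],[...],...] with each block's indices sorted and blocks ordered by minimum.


C ↔ D_4 under row/col permutation; |W(D_4)| = 192.

Ā_17 reps of the 7 weights (D_4, coords as presented):

  1: (2, 0, 1, 9);  2: (1, 1, 8, 6);  3: (1, 1, 8, 6);  4: (2, 0, 1, 9);  5: (2, 0, 1, 9);  6: (1, 1, 8, 6);  7: (2, 0, 1, 9)

Grouping the 7 weights by Ā_17-representative: 2 linkage classes.

[[1, 4, 5, 7], [2, 3, 6]]


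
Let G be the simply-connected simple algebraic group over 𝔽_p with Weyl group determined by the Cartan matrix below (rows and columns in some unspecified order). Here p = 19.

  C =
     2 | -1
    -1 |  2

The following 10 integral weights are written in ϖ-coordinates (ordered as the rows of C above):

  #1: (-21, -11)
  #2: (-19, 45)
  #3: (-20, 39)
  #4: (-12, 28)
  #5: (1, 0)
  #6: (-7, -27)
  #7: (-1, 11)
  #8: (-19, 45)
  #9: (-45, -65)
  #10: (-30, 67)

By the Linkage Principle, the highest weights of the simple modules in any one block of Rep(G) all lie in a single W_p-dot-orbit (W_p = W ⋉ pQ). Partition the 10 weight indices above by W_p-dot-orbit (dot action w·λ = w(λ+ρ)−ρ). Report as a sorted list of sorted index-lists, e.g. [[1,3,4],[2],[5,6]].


Dynkin diagram of C (from the 2 off-diagonal −1 entries): A_2.

λ_j+ρ reflected into Ā_19 (⟨·,θ^∨⟩≤19); 2-tuples as given:

  λ_1 → (1, 8);  λ_2 → (1, 8);  λ_3 → (0, 2);  λ_4 → (1, 8);  λ_5 → (2, 1);  λ_6 → (6, 7);  λ_7 → (0, 12);  λ_8 → (1, 8);  λ_9 → (6, 7);  λ_10 → (1, 8)

Grouping the 10 weights by Ā_19-representative: 5 linkage classes.

[[1, 2, 4, 8, 10], [3], [5], [6, 9], [7]]


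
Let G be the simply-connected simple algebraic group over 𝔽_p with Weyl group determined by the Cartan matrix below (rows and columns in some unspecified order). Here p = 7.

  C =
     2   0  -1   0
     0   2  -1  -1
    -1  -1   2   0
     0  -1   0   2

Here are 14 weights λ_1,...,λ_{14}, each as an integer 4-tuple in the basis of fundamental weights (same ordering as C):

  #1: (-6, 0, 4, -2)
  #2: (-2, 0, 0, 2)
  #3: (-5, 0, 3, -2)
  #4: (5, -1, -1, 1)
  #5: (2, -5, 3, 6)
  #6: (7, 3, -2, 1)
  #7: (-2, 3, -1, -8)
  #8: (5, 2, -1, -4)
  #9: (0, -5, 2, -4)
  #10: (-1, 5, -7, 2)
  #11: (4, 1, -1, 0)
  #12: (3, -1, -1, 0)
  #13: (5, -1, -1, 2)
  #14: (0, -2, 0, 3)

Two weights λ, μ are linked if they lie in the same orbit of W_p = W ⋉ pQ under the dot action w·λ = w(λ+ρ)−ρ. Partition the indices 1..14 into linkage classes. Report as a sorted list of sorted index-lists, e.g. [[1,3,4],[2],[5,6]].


C ↔ A_4 under row/col permutation; |W(A_4)| = 120.

Each λ_j+ρ reduced to Ā_7; 4-tuples below use C's row order:

  [1] (5, 0, 0, 1)
  [2] (1, 1, 0, 3)
  [3] (4, 0, 0, 1)
  [4] (5, 0, 0, 1)
  [5] (0, 4, 0, 0)
  [6] (1, 1, 0, 3)
  [7] (3, 1, 0, 3)
  [8] (4, 0, 0, 1)
  [9] (3, 1, 0, 3)
  [10] (4, 0, 0, 1)
  [11] (4, 2, 0, 0)
  [12] (4, 0, 0, 1)
  [13] (4, 0, 0, 1)
  [14] (1, 1, 0, 3)

Grouping the 14 weights by Ā_7-representative: 6 linkage classes.

[[1, 4], [2, 6, 14], [3, 8, 10, 12, 13], [5], [7, 9], [11]]
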